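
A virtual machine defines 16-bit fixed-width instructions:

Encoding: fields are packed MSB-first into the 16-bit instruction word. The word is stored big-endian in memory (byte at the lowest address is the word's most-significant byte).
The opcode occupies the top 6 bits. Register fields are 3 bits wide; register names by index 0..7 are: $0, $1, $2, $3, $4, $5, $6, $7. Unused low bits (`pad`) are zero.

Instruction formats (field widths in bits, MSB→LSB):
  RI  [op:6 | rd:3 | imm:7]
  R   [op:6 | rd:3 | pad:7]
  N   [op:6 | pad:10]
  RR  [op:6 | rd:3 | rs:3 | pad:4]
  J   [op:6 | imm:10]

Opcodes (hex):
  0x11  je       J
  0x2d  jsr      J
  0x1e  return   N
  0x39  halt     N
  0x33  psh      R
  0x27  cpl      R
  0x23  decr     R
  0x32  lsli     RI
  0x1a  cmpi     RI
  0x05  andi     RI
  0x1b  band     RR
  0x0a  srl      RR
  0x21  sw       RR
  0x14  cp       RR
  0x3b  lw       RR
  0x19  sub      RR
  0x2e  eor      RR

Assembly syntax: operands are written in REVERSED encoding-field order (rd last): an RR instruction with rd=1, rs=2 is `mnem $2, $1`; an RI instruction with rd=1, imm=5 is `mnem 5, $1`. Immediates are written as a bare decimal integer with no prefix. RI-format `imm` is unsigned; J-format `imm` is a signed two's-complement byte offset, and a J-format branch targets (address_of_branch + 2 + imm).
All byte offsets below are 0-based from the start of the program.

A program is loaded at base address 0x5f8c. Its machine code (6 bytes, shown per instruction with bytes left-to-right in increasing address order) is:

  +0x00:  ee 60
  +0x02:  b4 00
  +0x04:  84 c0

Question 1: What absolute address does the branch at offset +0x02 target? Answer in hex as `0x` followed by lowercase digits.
0x5f90

[02] b4 00 → 0xb400
  opcode bits[15:10]=0x2d: jsr/J
  imm@[9:0]=0x0 ⇒ 0
  target = base 0x5f8c + off 0x02 + 2 + imm 0 = 0x5f90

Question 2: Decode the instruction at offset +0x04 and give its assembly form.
sw $4, $1

[04] 84 c0 → 0x84c0
  op=0x84c0>>10=0x21 ⇒ sw (RR)
  rd: (w>>7)&0x7=0x1 → $1
  rs: (w>>4)&0x7=0x4 → $4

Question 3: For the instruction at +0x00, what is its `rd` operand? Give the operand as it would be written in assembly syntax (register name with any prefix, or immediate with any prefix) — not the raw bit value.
@+00  big-endian(ee 60) = 0xee60
  op=0xee60>>10=0x3b ⇒ lw (RR)
  [9:7] rd=4 = $4
  [6:4] rs=6 = $6

$4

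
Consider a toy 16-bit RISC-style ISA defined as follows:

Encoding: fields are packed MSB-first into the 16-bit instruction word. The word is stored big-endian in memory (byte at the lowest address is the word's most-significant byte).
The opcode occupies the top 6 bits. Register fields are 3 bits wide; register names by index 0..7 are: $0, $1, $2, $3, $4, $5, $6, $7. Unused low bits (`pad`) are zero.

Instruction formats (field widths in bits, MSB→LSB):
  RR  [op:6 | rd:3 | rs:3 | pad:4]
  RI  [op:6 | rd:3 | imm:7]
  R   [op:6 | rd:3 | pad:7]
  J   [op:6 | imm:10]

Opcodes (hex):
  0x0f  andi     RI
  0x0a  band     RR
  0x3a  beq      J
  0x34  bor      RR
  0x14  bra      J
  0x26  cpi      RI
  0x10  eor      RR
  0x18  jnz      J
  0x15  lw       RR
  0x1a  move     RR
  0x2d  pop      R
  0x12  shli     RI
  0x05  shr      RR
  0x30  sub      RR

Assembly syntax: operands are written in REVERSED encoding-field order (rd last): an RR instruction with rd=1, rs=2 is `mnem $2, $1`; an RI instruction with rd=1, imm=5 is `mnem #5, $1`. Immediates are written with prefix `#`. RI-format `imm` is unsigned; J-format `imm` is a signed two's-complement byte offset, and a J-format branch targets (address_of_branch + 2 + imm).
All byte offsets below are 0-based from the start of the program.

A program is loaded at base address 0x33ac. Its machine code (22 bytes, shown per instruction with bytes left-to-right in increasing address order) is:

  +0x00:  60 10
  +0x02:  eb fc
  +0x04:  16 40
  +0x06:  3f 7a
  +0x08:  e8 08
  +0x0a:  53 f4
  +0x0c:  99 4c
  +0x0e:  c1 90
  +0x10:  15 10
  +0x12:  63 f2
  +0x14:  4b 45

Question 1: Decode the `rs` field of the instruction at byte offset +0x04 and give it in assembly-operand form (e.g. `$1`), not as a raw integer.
$4

off 0x04: read 16 40 as big → 0x1640
  top 6b → 0x5 → shr [RR]
  [9:7] rd=4 = $4
  [6:4] rs=4 = $4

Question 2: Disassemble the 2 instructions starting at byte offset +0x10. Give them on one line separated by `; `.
shr $1, $2; jnz #-14

off 0x10: read 15 10 as big → 0x1510
  top 6b → 0x5 → shr [RR]
  [9:7] rd=2 = $2
  [6:4] rs=1 = $1
off 0x12: read 63 f2 as big → 0x63f2
  top 6b → 0x18 → jnz [J]
  [9:0] imm=1010 (s10→-14) = #-14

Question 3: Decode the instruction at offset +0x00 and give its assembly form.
jnz #16

[00] 60 10 → 0x6010
  op=0x6010>>10=0x18 ⇒ jnz (J)
  [9:0] imm=16 = #16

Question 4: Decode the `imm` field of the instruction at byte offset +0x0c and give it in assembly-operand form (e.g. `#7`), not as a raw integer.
#76

+0x0c: 99 4c ⇒ word 0x994c (big)
  opcode bits[15:10]=0x26: cpi/RI
  rd: (w>>7)&0x7=0x2 → $2
  imm: (w>>0)&0x7f=0x4c → #76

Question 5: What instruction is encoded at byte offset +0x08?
beq #8

@+08  big-endian(e8 08) = 0xe808
  top 6b → 0x3a → beq [J]
  imm@[9:0]=0x8 ⇒ #8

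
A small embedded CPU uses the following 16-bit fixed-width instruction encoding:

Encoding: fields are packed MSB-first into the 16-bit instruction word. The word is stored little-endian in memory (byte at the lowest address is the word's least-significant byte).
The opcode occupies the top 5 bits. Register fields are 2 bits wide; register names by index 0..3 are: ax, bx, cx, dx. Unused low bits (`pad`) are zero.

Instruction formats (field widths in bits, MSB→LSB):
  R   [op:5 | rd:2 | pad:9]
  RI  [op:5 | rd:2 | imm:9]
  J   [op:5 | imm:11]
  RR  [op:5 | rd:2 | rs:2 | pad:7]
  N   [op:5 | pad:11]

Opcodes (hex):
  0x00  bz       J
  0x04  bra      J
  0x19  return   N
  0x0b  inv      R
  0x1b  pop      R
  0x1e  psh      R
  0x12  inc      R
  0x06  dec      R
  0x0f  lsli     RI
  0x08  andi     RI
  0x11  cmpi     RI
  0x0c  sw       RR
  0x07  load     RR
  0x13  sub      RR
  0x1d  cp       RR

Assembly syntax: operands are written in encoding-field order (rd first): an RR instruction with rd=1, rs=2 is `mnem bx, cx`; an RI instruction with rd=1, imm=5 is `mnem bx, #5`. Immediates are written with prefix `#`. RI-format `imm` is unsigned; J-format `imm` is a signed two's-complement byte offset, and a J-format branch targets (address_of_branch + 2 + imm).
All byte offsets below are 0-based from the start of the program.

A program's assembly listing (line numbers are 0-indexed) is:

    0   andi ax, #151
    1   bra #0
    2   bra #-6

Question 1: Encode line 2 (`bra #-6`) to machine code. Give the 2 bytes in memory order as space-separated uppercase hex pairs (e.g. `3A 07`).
FA 27

L2: bra op=0x4:5|imm=-6:11 ⇒ 0x27fa ⇒ little fa 27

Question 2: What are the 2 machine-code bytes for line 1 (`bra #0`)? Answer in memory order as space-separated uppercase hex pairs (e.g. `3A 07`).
00 20

1. bra fields op=0x4:5|imm=0:11 → word 2000h → 00 20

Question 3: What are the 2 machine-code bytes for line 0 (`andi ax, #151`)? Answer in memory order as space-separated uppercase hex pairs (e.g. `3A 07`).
0. andi fields op=0x8:5|rd=0:2|imm=151:9 → word 4097h → 97 40

97 40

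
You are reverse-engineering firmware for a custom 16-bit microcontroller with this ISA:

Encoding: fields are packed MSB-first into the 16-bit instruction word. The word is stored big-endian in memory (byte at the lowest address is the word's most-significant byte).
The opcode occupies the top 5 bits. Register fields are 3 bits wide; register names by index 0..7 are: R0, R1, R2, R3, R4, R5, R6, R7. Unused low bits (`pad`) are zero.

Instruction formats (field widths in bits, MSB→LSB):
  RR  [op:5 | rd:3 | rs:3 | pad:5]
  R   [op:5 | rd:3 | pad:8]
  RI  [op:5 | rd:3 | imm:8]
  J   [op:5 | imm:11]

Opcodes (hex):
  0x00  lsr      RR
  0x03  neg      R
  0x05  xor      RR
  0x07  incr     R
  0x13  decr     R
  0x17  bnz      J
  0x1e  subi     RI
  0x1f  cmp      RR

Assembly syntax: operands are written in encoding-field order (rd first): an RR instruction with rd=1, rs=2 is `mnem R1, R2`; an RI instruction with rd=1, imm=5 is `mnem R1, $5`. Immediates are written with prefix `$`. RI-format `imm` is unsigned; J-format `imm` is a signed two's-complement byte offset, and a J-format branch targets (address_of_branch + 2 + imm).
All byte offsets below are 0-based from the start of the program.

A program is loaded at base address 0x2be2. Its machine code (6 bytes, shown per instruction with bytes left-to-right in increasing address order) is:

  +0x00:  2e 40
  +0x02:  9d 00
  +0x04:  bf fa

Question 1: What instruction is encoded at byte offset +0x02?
off 0x02: read 9d 00 as big → 0x9d00
  opcode bits[15:11]=0x13: decr/R
  [10:8] rd=5 = R5

decr R5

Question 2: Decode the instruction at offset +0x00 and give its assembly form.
xor R6, R2

+0x00: 2e 40 ⇒ word 0x2e40 (big)
  opcode bits[15:11]=0x5: xor/RR
  [10:8] rd=6 = R6
  [7:5] rs=2 = R2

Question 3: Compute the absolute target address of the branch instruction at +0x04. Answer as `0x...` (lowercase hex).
0x2be2

+0x04: bf fa ⇒ word 0xbffa (big)
  top 5b → 0x17 → bnz [J]
  [10:0] imm=2042 (s11→-6) = $-6
  target = base 0x2be2 + off 0x04 + 2 + imm -6 = 0x2be2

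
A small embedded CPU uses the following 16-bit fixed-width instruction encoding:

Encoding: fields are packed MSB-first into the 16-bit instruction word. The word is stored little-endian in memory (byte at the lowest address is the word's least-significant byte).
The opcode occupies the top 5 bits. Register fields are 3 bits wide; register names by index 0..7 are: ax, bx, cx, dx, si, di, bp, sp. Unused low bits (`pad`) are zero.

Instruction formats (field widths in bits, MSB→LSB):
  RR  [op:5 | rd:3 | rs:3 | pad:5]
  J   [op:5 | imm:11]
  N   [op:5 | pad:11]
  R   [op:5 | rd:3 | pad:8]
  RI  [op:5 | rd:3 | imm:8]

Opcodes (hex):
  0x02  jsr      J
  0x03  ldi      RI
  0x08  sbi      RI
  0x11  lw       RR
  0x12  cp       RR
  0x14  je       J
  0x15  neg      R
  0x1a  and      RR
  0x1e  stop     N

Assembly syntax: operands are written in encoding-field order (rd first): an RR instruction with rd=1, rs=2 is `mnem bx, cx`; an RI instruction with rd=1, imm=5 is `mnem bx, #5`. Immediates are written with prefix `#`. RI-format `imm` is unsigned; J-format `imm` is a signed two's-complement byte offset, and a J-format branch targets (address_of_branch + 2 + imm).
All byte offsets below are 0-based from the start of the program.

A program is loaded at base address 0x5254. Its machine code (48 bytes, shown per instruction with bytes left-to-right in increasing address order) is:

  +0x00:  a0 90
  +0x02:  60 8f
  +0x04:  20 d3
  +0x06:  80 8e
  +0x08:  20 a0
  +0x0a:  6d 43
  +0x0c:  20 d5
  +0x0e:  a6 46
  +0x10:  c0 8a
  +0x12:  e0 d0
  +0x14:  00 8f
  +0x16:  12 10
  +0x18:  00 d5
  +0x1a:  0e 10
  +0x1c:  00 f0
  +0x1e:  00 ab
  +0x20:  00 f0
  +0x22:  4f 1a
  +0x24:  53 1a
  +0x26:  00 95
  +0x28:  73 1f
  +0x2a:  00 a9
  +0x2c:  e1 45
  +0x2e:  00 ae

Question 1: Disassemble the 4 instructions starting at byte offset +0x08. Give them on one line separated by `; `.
[08] 20 a0 → 0xa020
  opcode bits[15:11]=0x14: je/J
  imm@[10:0]=0x20 ⇒ #32
[0a] 6d 43 → 0x436d
  opcode bits[15:11]=0x8: sbi/RI
  rd@[10:8]=0x3 ⇒ dx
  imm@[7:0]=0x6d ⇒ #109
[0c] 20 d5 → 0xd520
  opcode bits[15:11]=0x1a: and/RR
  rd@[10:8]=0x5 ⇒ di
  rs@[7:5]=0x1 ⇒ bx
[0e] a6 46 → 0x46a6
  opcode bits[15:11]=0x8: sbi/RI
  rd@[10:8]=0x6 ⇒ bp
  imm@[7:0]=0xa6 ⇒ #166

je #32; sbi dx, #109; and di, bx; sbi bp, #166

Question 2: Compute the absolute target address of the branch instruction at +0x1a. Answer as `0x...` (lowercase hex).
@+1a  little-endian(0e 10) = 0x100e
  opcode bits[15:11]=0x2: jsr/J
  [10:0] imm=14 = #14
  target = base 0x5254 + off 0x1a + 2 + imm 14 = 0x527e

0x527e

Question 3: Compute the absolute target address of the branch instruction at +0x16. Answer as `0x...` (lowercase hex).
0x527e

@+16  little-endian(12 10) = 0x1012
  op=0x1012>>11=0x2 ⇒ jsr (J)
  imm@[10:0]=0x12 ⇒ #18
  target = base 0x5254 + off 0x16 + 2 + imm 18 = 0x527e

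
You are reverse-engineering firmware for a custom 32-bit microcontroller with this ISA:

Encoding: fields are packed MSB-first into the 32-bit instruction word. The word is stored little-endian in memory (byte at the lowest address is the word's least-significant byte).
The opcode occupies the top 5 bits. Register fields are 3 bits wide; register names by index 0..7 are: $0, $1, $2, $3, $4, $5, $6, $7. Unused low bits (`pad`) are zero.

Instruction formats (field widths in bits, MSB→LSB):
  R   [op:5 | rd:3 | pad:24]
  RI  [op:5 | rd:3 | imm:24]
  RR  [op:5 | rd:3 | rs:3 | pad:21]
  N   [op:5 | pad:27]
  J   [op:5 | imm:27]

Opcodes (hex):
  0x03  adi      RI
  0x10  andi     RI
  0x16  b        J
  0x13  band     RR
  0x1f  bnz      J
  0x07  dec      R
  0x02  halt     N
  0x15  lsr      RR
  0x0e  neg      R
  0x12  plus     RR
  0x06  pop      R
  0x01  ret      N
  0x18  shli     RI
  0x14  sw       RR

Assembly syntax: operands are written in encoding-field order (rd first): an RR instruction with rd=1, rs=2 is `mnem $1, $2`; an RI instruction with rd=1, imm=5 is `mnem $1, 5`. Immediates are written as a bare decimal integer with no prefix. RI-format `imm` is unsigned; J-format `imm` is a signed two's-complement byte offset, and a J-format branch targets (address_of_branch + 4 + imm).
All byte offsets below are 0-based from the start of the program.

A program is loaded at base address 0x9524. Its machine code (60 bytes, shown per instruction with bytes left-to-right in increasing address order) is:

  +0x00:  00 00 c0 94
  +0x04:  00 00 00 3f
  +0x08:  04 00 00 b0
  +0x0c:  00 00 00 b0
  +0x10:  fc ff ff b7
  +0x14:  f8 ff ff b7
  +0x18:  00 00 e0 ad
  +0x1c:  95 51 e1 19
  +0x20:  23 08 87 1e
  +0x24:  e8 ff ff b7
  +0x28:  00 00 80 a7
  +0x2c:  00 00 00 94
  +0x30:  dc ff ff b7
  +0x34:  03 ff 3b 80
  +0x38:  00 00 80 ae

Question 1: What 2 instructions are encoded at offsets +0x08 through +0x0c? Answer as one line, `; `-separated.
b 4; b 0

+0x08: 04 00 00 b0 ⇒ word 0xb0000004 (little)
  opcode bits[31:27]=0x16: b/J
  [26:0] imm=4 = 4
+0x0c: 00 00 00 b0 ⇒ word 0xb0000000 (little)
  opcode bits[31:27]=0x16: b/J
  [26:0] imm=0 = 0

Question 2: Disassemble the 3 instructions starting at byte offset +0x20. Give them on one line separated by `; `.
adi $6, 8849443; b -24; sw $7, $4

off 0x20: read 23 08 87 1e as little → 0x1e870823
  opcode bits[31:27]=0x3: adi/RI
  rd@[26:24]=0x6 ⇒ $6
  imm@[23:0]=0x870823 ⇒ 8849443
off 0x24: read e8 ff ff b7 as little → 0xb7ffffe8
  opcode bits[31:27]=0x16: b/J
  imm@[26:0]=0x7ffffe8 (s27→-24) ⇒ -24
off 0x28: read 00 00 80 a7 as little → 0xa7800000
  opcode bits[31:27]=0x14: sw/RR
  rd@[26:24]=0x7 ⇒ $7
  rs@[23:21]=0x4 ⇒ $4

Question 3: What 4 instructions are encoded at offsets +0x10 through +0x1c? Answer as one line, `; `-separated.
b -4; b -8; lsr $5, $7; adi $1, 14766485

[10] fc ff ff b7 → 0xb7fffffc
  top 5b → 0x16 → b [J]
  [26:0] imm=134217724 (s27→-4) = -4
[14] f8 ff ff b7 → 0xb7fffff8
  top 5b → 0x16 → b [J]
  [26:0] imm=134217720 (s27→-8) = -8
[18] 00 00 e0 ad → 0xade00000
  top 5b → 0x15 → lsr [RR]
  [26:24] rd=5 = $5
  [23:21] rs=7 = $7
[1c] 95 51 e1 19 → 0x19e15195
  top 5b → 0x3 → adi [RI]
  [26:24] rd=1 = $1
  [23:0] imm=14766485 = 14766485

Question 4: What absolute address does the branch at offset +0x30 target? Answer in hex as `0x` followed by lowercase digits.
[30] dc ff ff b7 → 0xb7ffffdc
  opcode bits[31:27]=0x16: b/J
  imm: (w>>0)&0x7ffffff=0x7ffffdc (s27→-36) → -36
  target = base 0x9524 + off 0x30 + 4 + imm -36 = 0x9534

0x9534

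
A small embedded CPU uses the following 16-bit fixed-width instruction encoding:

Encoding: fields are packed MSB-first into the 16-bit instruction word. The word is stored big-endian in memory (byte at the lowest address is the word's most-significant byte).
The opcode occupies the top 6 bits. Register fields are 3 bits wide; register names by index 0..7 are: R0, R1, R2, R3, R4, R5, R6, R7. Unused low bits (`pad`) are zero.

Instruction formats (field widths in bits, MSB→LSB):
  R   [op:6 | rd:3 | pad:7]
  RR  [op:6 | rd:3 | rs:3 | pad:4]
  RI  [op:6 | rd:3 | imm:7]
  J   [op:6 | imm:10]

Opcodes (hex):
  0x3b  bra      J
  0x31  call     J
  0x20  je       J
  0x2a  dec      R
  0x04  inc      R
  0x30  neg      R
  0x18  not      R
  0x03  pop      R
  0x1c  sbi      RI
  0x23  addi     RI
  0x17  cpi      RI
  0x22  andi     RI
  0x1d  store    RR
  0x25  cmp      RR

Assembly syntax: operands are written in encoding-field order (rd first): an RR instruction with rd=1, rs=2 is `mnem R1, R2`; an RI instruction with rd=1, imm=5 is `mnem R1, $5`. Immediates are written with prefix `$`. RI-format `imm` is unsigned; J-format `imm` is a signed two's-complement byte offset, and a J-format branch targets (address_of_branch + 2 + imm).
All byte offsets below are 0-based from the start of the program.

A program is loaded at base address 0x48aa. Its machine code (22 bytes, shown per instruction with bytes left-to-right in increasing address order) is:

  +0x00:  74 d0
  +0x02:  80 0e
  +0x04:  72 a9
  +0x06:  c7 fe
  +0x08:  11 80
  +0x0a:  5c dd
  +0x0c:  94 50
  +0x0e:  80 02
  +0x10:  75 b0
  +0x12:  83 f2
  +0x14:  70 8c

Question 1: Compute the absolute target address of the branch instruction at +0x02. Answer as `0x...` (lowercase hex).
0x48bc

off 0x02: read 80 0e as big → 0x800e
  op=0x800e>>10=0x20 ⇒ je (J)
  imm: (w>>0)&0x3ff=0xe → $14
  target = base 0x48aa + off 0x02 + 2 + imm 14 = 0x48bc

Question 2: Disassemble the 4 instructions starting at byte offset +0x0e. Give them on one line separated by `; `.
+0x0e: 80 02 ⇒ word 0x8002 (big)
  op=0x8002>>10=0x20 ⇒ je (J)
  imm: (w>>0)&0x3ff=0x2 → $2
+0x10: 75 b0 ⇒ word 0x75b0 (big)
  op=0x75b0>>10=0x1d ⇒ store (RR)
  rd: (w>>7)&0x7=0x3 → R3
  rs: (w>>4)&0x7=0x3 → R3
+0x12: 83 f2 ⇒ word 0x83f2 (big)
  op=0x83f2>>10=0x20 ⇒ je (J)
  imm: (w>>0)&0x3ff=0x3f2 (s10→-14) → $-14
+0x14: 70 8c ⇒ word 0x708c (big)
  op=0x708c>>10=0x1c ⇒ sbi (RI)
  rd: (w>>7)&0x7=0x1 → R1
  imm: (w>>0)&0x7f=0xc → $12

je $2; store R3, R3; je $-14; sbi R1, $12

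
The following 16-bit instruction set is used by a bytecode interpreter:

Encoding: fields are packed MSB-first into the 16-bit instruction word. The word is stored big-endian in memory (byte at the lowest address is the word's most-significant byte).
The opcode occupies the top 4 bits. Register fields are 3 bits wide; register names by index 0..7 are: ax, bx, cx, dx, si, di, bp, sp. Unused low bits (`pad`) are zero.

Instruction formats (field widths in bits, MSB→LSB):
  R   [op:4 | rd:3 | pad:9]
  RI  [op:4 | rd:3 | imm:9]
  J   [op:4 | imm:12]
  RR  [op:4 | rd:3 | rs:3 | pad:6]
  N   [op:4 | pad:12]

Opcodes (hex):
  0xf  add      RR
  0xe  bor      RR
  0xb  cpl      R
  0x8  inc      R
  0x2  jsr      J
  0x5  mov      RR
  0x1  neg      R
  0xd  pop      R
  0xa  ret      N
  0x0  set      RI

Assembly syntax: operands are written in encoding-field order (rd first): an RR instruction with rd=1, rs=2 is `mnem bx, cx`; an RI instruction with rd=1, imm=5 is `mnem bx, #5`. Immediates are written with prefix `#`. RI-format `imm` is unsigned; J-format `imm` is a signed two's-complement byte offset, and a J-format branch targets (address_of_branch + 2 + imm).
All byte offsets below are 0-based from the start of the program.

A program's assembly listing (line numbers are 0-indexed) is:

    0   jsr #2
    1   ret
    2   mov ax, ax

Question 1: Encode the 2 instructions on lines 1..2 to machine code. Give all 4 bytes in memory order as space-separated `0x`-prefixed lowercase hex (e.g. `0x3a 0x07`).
line 1 (ret): pack op=0xa:4|pad=0:12 = 0xa000; big→ a0 00
line 2 (mov): pack op=0x5:4|rd=0:3|rs=0:3|pad=0:6 = 0x5000; big→ 50 00

0xa0 0x00 0x50 0x00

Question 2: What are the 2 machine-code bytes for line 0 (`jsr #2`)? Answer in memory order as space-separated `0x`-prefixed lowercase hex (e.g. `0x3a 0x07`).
0x20 0x02

line 0 (jsr): pack op=0x2:4|imm=2:12 = 0x2002; big→ 20 02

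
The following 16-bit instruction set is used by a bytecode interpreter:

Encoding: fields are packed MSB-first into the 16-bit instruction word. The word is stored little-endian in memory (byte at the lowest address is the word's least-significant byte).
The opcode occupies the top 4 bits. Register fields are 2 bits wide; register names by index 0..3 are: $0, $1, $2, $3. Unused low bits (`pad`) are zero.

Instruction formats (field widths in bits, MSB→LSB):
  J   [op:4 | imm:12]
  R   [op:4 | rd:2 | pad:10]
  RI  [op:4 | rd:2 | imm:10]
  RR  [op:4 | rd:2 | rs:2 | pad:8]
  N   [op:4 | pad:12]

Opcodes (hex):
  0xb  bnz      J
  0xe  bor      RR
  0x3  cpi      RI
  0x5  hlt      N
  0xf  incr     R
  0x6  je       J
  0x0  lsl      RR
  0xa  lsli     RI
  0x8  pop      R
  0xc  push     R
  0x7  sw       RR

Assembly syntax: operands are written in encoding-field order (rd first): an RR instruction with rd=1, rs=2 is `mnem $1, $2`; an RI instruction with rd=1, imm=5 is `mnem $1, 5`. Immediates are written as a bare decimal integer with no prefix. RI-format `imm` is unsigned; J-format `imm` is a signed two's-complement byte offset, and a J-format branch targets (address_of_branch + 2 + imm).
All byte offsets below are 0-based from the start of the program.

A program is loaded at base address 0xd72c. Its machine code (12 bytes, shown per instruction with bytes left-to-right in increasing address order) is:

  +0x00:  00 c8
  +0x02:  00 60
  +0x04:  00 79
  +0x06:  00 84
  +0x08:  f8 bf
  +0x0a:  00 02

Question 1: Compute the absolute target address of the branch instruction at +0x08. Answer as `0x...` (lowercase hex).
0xd72e

+0x08: f8 bf ⇒ word 0xbff8 (little)
  top 4b → 0xb → bnz [J]
  [11:0] imm=4088 (s12→-8) = -8
  target = base 0xd72c + off 0x08 + 2 + imm -8 = 0xd72e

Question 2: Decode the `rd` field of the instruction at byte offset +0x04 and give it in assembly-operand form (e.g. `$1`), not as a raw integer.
$2

[04] 00 79 → 0x7900
  top 4b → 0x7 → sw [RR]
  [11:10] rd=2 = $2
  [9:8] rs=1 = $1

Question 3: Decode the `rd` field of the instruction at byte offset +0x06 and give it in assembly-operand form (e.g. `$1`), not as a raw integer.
$1

@+06  little-endian(00 84) = 0x8400
  top 4b → 0x8 → pop [R]
  rd: (w>>10)&0x3=0x1 → $1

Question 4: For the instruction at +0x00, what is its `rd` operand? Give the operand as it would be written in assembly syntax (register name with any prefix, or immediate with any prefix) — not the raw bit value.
$2

off 0x00: read 00 c8 as little → 0xc800
  opcode bits[15:12]=0xc: push/R
  rd: (w>>10)&0x3=0x2 → $2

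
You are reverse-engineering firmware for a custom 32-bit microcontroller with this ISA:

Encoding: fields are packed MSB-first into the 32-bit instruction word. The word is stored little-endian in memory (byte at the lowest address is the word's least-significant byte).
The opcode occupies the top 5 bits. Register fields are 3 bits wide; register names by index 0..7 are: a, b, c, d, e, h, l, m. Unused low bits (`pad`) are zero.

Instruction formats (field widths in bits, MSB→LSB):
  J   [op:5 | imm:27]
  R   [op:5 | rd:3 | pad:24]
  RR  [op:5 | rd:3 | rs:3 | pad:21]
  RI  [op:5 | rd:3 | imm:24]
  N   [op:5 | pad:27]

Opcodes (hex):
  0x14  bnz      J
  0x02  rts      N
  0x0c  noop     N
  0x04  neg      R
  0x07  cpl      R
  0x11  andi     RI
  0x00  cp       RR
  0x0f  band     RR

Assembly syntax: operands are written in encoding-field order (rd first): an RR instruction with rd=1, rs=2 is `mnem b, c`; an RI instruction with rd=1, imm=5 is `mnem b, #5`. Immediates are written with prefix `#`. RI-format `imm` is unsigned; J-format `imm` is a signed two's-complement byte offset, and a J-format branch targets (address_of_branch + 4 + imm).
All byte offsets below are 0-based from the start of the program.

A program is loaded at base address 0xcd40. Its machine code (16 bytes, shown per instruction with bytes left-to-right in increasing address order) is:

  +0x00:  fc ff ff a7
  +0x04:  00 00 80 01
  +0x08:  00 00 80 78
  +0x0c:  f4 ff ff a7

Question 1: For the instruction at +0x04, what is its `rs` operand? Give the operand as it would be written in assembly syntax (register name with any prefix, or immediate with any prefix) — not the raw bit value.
e

off 0x04: read 00 00 80 01 as little → 0x01800000
  op=0x01800000>>27=0x0 ⇒ cp (RR)
  [26:24] rd=1 = b
  [23:21] rs=4 = e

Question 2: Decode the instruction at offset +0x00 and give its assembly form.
off 0x00: read fc ff ff a7 as little → 0xa7fffffc
  top 5b → 0x14 → bnz [J]
  imm: (w>>0)&0x7ffffff=0x7fffffc (s27→-4) → #-4

bnz #-4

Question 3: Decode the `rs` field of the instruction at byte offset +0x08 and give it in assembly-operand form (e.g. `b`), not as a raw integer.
e

[08] 00 00 80 78 → 0x78800000
  top 5b → 0xf → band [RR]
  rd: (w>>24)&0x7=0x0 → a
  rs: (w>>21)&0x7=0x4 → e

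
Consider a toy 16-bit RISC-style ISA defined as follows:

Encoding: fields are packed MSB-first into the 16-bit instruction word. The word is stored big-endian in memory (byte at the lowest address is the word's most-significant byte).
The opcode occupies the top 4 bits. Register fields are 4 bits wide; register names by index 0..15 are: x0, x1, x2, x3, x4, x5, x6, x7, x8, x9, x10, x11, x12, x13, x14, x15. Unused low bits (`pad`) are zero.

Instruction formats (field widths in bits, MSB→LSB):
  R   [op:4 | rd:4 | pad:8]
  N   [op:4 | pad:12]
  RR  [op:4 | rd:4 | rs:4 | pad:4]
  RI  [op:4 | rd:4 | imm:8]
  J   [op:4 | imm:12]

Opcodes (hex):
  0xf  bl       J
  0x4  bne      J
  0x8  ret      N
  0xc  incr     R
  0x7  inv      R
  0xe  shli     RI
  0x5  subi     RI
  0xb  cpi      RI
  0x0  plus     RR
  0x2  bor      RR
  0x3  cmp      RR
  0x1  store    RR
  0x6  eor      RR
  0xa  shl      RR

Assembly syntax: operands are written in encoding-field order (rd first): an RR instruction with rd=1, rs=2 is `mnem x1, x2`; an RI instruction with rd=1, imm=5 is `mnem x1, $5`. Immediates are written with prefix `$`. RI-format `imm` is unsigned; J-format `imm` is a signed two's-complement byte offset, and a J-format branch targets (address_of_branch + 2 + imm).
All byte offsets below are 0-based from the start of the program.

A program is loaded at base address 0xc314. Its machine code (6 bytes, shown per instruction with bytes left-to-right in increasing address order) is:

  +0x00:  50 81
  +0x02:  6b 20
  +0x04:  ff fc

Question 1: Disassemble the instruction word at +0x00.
subi x0, $129

+0x00: 50 81 ⇒ word 0x5081 (big)
  op=0x5081>>12=0x5 ⇒ subi (RI)
  [11:8] rd=0 = x0
  [7:0] imm=129 = $129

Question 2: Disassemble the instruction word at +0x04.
bl $-4

[04] ff fc → 0xfffc
  op=0xfffc>>12=0xf ⇒ bl (J)
  imm: (w>>0)&0xfff=0xffc (s12→-4) → $-4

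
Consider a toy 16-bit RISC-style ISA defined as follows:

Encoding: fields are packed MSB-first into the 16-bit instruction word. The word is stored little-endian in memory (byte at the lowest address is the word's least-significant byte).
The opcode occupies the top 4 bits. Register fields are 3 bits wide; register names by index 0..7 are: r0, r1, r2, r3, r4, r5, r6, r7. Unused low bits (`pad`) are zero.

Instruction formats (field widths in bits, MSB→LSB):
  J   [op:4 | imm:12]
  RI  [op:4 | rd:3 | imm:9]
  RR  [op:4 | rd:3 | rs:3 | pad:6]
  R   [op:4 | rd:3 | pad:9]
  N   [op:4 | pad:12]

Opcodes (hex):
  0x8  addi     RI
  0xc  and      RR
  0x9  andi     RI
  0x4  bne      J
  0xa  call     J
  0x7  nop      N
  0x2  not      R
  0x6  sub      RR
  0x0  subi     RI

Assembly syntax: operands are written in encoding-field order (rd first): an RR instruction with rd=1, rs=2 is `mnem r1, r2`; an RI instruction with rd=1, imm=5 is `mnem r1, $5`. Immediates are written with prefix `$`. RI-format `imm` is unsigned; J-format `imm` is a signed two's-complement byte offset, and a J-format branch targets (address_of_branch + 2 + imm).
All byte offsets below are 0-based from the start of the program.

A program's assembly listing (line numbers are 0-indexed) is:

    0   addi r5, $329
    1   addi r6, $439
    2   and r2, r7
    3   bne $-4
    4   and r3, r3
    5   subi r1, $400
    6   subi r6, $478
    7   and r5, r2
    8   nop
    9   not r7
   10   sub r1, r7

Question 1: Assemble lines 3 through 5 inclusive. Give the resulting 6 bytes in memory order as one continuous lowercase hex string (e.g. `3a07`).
fc4fc0c69003

line 3 (bne): pack op=0x4:4|imm=-4:12 = 0x4ffc; little→ fc 4f
line 4 (and): pack op=0xc:4|rd=3:3|rs=3:3|pad=0:6 = 0xc6c0; little→ c0 c6
line 5 (subi): pack op=0x0:4|rd=1:3|imm=400:9 = 0x0390; little→ 90 03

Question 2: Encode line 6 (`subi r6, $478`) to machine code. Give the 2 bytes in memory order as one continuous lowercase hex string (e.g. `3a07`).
6. subi fields op=0x0:4|rd=6:3|imm=478:9 → word 0ddeh → de 0d

de0d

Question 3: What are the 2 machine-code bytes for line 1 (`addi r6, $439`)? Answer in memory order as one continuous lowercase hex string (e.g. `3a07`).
b78d

L1: addi op=0x8:4|rd=6:3|imm=439:9 ⇒ 0x8db7 ⇒ little b7 8d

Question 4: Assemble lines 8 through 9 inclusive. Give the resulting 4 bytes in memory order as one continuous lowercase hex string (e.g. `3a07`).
8. nop fields op=0x7:4|pad=0:12 → word 7000h → 00 70
9. not fields op=0x2:4|rd=7:3|pad=0:9 → word 2e00h → 00 2e

0070002e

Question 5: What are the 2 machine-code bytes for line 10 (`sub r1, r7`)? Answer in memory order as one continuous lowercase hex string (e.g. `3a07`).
L10: sub op=0x6:4|rd=1:3|rs=7:3|pad=0:6 ⇒ 0x63c0 ⇒ little c0 63

c063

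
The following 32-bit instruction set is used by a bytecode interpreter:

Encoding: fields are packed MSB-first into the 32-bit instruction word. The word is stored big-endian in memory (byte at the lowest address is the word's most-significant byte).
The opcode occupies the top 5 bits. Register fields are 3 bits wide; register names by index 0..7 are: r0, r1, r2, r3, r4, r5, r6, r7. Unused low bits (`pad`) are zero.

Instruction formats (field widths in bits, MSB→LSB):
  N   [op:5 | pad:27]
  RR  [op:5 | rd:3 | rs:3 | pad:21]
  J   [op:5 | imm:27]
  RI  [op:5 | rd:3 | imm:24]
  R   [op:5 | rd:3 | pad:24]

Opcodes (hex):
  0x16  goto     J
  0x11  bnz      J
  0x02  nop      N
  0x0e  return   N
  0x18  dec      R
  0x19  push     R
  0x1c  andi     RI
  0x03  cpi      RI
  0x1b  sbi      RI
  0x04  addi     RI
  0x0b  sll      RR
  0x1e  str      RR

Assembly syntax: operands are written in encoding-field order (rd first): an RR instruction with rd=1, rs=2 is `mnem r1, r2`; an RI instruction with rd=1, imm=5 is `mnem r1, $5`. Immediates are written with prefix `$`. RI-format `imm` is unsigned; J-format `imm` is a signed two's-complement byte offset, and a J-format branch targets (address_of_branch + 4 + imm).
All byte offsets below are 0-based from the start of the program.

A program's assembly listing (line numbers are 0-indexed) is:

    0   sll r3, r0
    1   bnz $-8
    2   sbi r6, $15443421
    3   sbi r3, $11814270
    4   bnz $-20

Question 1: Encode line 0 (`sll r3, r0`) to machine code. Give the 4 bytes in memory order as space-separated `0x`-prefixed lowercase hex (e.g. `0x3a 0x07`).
0x5b 0x00 0x00 0x00

L0: sll op=0xb:5|rd=3:3|rs=0:3|pad=0:21 ⇒ 0x5b000000 ⇒ big 5b 00 00 00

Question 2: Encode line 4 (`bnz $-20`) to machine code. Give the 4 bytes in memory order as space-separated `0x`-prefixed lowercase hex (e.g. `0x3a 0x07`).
line 4 (bnz): pack op=0x11:5|imm=-20:27 = 0x8fffffec; big→ 8f ff ff ec

0x8f 0xff 0xff 0xec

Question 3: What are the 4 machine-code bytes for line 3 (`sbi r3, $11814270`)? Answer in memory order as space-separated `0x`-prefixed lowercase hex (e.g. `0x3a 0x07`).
0xdb 0xb4 0x45 0x7e

3. sbi fields op=0x1b:5|rd=3:3|imm=11814270:24 → word dbb4457eh → db b4 45 7e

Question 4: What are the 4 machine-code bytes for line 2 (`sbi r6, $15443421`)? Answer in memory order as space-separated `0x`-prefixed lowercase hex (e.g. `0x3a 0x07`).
0xde 0xeb 0xa5 0xdd

2. sbi fields op=0x1b:5|rd=6:3|imm=15443421:24 → word deeba5ddh → de eb a5 dd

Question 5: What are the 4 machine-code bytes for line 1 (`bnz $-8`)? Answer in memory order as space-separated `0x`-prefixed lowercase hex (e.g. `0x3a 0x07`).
1. bnz fields op=0x11:5|imm=-8:27 → word 8ffffff8h → 8f ff ff f8

0x8f 0xff 0xff 0xf8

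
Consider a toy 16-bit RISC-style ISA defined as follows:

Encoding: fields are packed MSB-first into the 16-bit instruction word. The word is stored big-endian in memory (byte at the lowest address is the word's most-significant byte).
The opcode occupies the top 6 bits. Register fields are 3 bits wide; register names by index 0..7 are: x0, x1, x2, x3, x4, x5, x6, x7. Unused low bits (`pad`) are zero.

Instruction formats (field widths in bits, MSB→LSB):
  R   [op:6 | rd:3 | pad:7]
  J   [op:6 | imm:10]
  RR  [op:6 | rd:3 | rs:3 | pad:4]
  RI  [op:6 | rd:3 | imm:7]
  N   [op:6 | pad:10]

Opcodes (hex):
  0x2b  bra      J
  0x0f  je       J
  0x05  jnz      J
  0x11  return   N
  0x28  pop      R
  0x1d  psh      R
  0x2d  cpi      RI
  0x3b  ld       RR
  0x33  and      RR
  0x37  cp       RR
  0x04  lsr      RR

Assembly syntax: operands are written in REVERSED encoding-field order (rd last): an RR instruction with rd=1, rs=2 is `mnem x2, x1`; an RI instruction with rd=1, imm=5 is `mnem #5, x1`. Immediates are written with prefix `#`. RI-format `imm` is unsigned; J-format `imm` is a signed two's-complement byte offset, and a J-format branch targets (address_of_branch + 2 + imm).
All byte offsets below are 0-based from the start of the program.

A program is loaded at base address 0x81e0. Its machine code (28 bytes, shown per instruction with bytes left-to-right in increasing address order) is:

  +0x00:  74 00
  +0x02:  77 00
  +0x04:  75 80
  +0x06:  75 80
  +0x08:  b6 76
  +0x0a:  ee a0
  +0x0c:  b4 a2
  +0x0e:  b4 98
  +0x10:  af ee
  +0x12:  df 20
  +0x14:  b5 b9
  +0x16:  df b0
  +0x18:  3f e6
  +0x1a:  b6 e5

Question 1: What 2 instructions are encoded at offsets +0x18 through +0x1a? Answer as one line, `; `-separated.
+0x18: 3f e6 ⇒ word 0x3fe6 (big)
  top 6b → 0xf → je [J]
  imm@[9:0]=0x3e6 (s10→-26) ⇒ #-26
+0x1a: b6 e5 ⇒ word 0xb6e5 (big)
  top 6b → 0x2d → cpi [RI]
  rd@[9:7]=0x5 ⇒ x5
  imm@[6:0]=0x65 ⇒ #101

je #-26; cpi #101, x5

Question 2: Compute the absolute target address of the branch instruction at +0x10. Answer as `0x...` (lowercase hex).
+0x10: af ee ⇒ word 0xafee (big)
  op=0xafee>>10=0x2b ⇒ bra (J)
  imm: (w>>0)&0x3ff=0x3ee (s10→-18) → #-18
  target = base 0x81e0 + off 0x10 + 2 + imm -18 = 0x81e0

0x81e0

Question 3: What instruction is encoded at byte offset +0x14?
cpi #57, x3

off 0x14: read b5 b9 as big → 0xb5b9
  top 6b → 0x2d → cpi [RI]
  rd@[9:7]=0x3 ⇒ x3
  imm@[6:0]=0x39 ⇒ #57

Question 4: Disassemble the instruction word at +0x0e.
cpi #24, x1

[0e] b4 98 → 0xb498
  opcode bits[15:10]=0x2d: cpi/RI
  [9:7] rd=1 = x1
  [6:0] imm=24 = #24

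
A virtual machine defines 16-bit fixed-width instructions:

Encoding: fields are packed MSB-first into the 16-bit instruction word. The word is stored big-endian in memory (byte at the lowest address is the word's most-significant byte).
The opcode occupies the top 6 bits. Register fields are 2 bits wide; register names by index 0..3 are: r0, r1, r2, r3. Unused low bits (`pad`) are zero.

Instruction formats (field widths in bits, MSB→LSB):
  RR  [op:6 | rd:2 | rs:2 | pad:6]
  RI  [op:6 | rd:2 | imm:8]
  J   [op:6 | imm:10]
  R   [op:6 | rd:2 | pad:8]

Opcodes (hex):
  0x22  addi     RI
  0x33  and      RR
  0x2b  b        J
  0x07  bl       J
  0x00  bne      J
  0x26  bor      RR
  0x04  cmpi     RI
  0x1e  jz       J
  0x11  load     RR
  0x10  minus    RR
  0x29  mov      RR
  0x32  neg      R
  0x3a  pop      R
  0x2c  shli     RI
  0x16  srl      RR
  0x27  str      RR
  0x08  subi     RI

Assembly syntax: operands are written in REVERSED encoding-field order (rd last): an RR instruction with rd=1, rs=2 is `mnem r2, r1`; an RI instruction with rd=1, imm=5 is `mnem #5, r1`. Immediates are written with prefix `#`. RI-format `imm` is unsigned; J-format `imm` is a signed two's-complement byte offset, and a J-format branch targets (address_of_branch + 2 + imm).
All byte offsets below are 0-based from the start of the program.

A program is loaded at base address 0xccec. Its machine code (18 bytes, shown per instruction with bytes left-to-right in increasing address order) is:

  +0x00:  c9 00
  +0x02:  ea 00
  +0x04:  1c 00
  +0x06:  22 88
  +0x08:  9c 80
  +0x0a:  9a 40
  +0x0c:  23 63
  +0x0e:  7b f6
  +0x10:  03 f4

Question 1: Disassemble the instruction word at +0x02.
pop r2

+0x02: ea 00 ⇒ word 0xea00 (big)
  top 6b → 0x3a → pop [R]
  [9:8] rd=2 = r2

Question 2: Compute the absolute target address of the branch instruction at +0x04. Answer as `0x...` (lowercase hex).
+0x04: 1c 00 ⇒ word 0x1c00 (big)
  op=0x1c00>>10=0x7 ⇒ bl (J)
  imm: (w>>0)&0x3ff=0x0 → #0
  target = base 0xccec + off 0x04 + 2 + imm 0 = 0xccf2

0xccf2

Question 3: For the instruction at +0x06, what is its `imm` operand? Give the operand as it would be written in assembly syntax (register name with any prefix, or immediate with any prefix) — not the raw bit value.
+0x06: 22 88 ⇒ word 0x2288 (big)
  top 6b → 0x8 → subi [RI]
  [9:8] rd=2 = r2
  [7:0] imm=136 = #136

#136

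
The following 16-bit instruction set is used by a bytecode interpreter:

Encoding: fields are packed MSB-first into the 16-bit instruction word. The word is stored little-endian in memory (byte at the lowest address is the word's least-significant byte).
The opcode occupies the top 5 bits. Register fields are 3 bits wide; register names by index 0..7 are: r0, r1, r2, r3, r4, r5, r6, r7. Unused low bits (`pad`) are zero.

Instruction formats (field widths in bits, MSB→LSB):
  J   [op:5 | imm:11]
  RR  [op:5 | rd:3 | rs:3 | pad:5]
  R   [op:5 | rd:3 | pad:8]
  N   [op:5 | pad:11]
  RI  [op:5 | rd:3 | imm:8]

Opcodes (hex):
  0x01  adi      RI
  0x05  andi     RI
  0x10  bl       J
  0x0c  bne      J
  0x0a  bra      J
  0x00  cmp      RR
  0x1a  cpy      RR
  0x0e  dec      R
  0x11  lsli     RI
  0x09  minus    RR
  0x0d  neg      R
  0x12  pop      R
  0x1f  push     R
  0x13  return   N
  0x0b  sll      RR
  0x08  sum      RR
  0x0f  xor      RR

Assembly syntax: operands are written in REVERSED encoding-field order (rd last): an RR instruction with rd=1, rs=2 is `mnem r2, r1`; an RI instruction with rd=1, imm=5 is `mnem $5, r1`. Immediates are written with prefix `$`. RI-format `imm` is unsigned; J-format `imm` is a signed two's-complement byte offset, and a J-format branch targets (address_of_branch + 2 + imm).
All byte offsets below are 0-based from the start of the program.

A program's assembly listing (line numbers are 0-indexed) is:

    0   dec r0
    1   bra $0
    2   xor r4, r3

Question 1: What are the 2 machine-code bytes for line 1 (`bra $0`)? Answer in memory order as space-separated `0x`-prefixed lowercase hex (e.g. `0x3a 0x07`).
1. bra fields op=0xa:5|imm=0:11 → word 5000h → 00 50

0x00 0x50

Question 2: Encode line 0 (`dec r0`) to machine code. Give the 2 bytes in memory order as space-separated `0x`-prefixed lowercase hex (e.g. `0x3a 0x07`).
0x00 0x70

line 0 (dec): pack op=0xe:5|rd=0:3|pad=0:8 = 0x7000; little→ 00 70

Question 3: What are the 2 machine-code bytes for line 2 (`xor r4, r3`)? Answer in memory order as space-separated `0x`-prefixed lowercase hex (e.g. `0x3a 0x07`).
L2: xor op=0xf:5|rd=3:3|rs=4:3|pad=0:5 ⇒ 0x7b80 ⇒ little 80 7b

0x80 0x7b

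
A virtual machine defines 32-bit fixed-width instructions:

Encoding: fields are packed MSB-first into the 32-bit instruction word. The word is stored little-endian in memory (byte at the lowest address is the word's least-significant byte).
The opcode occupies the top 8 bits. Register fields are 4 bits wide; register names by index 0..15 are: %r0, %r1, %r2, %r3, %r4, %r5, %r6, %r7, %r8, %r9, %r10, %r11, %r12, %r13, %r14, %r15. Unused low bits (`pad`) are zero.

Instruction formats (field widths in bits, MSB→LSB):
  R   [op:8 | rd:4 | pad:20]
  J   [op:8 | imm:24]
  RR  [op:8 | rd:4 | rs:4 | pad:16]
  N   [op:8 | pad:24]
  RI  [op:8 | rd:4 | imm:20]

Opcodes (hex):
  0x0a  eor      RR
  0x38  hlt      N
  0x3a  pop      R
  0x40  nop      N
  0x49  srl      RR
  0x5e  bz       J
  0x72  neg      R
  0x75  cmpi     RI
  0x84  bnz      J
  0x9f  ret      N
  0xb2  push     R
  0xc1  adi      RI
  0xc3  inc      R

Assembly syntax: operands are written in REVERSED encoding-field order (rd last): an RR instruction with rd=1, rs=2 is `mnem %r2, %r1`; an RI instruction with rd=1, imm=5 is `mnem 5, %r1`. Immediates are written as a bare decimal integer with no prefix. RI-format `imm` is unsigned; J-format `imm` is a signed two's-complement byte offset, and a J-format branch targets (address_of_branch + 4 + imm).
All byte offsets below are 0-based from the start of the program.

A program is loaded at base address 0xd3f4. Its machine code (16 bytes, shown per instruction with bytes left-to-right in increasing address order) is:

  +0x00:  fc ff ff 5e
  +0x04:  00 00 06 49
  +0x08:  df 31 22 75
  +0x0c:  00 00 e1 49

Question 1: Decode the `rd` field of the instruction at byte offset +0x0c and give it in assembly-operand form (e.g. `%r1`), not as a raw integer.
%r14

@+0c  little-endian(00 00 e1 49) = 0x49e10000
  opcode bits[31:24]=0x49: srl/RR
  [23:20] rd=14 = %r14
  [19:16] rs=1 = %r1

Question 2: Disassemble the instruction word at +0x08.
off 0x08: read df 31 22 75 as little → 0x752231df
  opcode bits[31:24]=0x75: cmpi/RI
  rd@[23:20]=0x2 ⇒ %r2
  imm@[19:0]=0x231df ⇒ 143839

cmpi 143839, %r2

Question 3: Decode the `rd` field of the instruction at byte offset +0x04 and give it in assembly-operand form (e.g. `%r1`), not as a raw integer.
%r0

@+04  little-endian(00 00 06 49) = 0x49060000
  top 8b → 0x49 → srl [RR]
  [23:20] rd=0 = %r0
  [19:16] rs=6 = %r6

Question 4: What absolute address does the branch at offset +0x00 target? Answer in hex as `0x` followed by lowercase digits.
[00] fc ff ff 5e → 0x5efffffc
  top 8b → 0x5e → bz [J]
  imm@[23:0]=0xfffffc (s24→-4) ⇒ -4
  target = base 0xd3f4 + off 0x00 + 4 + imm -4 = 0xd3f4

0xd3f4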